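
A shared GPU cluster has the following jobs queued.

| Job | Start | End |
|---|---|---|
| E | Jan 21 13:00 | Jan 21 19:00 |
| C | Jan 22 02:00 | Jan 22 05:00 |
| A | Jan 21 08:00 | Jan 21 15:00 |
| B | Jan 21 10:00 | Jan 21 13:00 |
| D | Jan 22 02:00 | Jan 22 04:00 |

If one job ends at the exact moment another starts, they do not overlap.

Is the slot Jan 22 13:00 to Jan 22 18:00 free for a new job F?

Yes — the slot is free

A: ends Jan 21 15:00 at or before F starts Jan 22 13:00 → clear.
B: ends Jan 21 13:00 at or before F starts Jan 22 13:00 → clear.
E: ends Jan 21 19:00 at or before F starts Jan 22 13:00 → clear.
C: ends Jan 22 05:00 at or before F starts Jan 22 13:00 → clear.
D: ends Jan 22 04:00 at or before F starts Jan 22 13:00 → clear.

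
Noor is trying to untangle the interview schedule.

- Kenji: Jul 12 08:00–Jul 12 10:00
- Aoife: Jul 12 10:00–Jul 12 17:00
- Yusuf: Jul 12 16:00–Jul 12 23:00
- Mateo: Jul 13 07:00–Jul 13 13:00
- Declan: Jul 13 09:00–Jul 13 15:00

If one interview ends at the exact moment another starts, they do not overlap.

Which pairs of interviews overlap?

Check each pair: they overlap iff neither finishes before the other starts.
Sorted by start: Kenji, Aoife, Yusuf, Mateo, Declan.
Aoife starts exactly when Kenji ends (back-to-back, no overlap); Kenji is clear from here.
Yusuf starts before Aoife ends → Aoife and Yusuf overlap.
Mateo starts after Aoife ends; Aoife is clear from here.
Mateo starts after Yusuf ends; Yusuf is clear from here.
Declan starts before Mateo ends → Mateo and Declan overlap.

Aoife & Yusuf, Declan & Mateo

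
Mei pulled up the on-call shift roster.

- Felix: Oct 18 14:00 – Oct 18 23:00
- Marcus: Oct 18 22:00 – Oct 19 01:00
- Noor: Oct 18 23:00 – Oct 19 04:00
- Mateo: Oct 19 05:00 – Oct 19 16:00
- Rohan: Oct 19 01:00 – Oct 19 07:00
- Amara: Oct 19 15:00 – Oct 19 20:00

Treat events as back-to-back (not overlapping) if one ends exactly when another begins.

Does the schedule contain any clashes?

Sorted by start: Felix, Marcus, Noor, Rohan, Mateo, Amara.
Marcus starts before Felix ends → Felix and Marcus overlap.
That's a conflict, so the schedule is not conflict-free.

Yes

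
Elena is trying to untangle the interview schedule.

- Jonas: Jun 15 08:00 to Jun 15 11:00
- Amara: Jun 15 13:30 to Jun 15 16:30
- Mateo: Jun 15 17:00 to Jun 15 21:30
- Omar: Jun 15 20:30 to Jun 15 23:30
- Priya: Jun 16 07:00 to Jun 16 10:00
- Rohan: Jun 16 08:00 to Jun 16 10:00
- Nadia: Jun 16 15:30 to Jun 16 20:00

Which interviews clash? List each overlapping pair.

Sorted by start: Jonas, Amara, Mateo, Omar, Priya, Rohan, Nadia.
Amara starts after Jonas ends, so Jonas has no further overlaps.
Mateo starts after Amara ends, so Amara has no further overlaps.
Omar starts before Mateo ends → Mateo and Omar overlap.
Priya starts after Mateo ends, so Mateo has no further overlaps.
Priya starts after Omar ends, so Omar has no further overlaps.
Rohan starts before Priya ends → Priya and Rohan overlap.
Nadia starts after Priya ends.
Nadia starts after Rohan ends.

Mateo & Omar, Priya & Rohan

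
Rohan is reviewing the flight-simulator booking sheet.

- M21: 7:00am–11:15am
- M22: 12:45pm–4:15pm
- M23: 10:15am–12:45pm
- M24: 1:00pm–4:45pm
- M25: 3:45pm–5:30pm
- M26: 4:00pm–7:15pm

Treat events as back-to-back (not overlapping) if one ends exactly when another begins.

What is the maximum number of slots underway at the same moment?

4

Sweep the timeline, counting +1 at each start and −1 at each end (ends before starts at a tie):
7:00am start M21 → 1
10:15am start M23 → 2
11:15am end M21 → 1
12:45pm end M23 → 0
12:45pm start M22 → 1
1:00pm start M24 → 2
3:45pm start M25 → 3
4:00pm start M26 → 4
4:15pm end M22 → 3
4:45pm end M24 → 2
5:30pm end M25 → 1
7:15pm end M26 → 0
Peak is 4, at 4:00pm (M22, M24, M25, M26).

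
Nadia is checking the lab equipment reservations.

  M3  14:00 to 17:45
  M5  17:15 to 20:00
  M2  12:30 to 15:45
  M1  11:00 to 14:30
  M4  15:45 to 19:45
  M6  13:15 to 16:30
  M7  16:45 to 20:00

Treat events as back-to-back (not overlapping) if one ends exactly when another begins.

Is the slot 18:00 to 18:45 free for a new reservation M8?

M1: ends 14:30 at or before M8 starts 18:00 → clear.
M2: ends 15:45 at or before M8 starts 18:00 → clear.
M6: ends 16:30 at or before M8 starts 18:00 → clear.
M3: ends 17:45 at or before M8 starts 18:00 → clear.
M4: starts 15:45 before M8 ends 18:45, and ends 19:45 after M8 starts 18:00 → overlap.
M7: starts 16:45 before M8 ends 18:45, and ends 20:00 after M8 starts 18:00 → overlap.
M5: starts 17:15 before M8 ends 18:45, and ends 20:00 after M8 starts 18:00 → overlap.
M8 overlaps M4, M5, M7.

No — it overlaps M4, M5, M7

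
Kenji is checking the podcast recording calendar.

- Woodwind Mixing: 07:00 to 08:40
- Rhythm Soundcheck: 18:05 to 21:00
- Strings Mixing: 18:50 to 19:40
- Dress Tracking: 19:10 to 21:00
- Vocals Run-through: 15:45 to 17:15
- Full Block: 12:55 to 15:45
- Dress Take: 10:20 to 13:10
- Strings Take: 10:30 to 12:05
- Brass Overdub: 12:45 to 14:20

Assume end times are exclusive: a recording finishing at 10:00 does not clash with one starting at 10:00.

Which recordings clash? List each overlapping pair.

Sorted by start: Woodwind Mixing, Dress Take, Strings Take, Brass Overdub, Full Block, Vocals Run-through, Rhythm Soundcheck, Strings Mixing, Dress Tracking.
Dress Take starts after Woodwind Mixing ends, so nothing later overlaps Woodwind Mixing either.
Strings Take starts before Dress Take ends → Dress Take and Strings Take overlap.
Brass Overdub starts before Dress Take ends → Dress Take and Brass Overdub overlap.
Full Block starts before Dress Take ends → Dress Take and Full Block overlap.
Vocals Run-through starts after Dress Take ends, so nothing later overlaps Dress Take either.
Brass Overdub starts after Strings Take ends, so nothing later overlaps Strings Take either.
Full Block starts before Brass Overdub ends → Brass Overdub and Full Block overlap.
Vocals Run-through starts after Brass Overdub ends, so nothing later overlaps Brass Overdub either.
Vocals Run-through starts exactly when Full Block ends (back-to-back, no overlap), so nothing later overlaps Full Block either.
Rhythm Soundcheck starts after Vocals Run-through ends, so nothing later overlaps Vocals Run-through either.
Strings Mixing starts before Rhythm Soundcheck ends → Rhythm Soundcheck and Strings Mixing overlap.
Dress Tracking starts before Rhythm Soundcheck ends → Rhythm Soundcheck and Dress Tracking overlap.
Dress Tracking starts before Strings Mixing ends → Strings Mixing and Dress Tracking overlap.

Brass Overdub & Dress Take, Brass Overdub & Full Block, Dress Take & Full Block, Dress Take & Strings Take, Dress Tracking & Rhythm Soundcheck, Dress Tracking & Strings Mixing, Rhythm Soundcheck & Strings Mixing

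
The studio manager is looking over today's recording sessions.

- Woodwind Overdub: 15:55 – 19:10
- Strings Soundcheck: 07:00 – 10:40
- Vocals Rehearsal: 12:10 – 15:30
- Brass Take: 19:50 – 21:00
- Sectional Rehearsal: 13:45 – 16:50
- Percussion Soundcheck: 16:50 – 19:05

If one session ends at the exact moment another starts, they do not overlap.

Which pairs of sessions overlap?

Two intervals overlap when each starts before the other ends.
Sorted by start: Strings Soundcheck, Vocals Rehearsal, Sectional Rehearsal, Woodwind Overdub, Percussion Soundcheck, Brass Take.
Vocals Rehearsal starts after Strings Soundcheck ends; Strings Soundcheck is clear from here.
Sectional Rehearsal starts before Vocals Rehearsal ends → Vocals Rehearsal and Sectional Rehearsal overlap.
Woodwind Overdub starts after Vocals Rehearsal ends; Vocals Rehearsal is clear from here.
Woodwind Overdub starts before Sectional Rehearsal ends → Sectional Rehearsal and Woodwind Overdub overlap.
Percussion Soundcheck starts exactly when Sectional Rehearsal ends (back-to-back, no overlap); Sectional Rehearsal is clear from here.
Percussion Soundcheck starts before Woodwind Overdub ends → Woodwind Overdub and Percussion Soundcheck overlap.
Brass Take starts after Woodwind Overdub ends.
Brass Take starts after Percussion Soundcheck ends.

Percussion Soundcheck & Woodwind Overdub, Sectional Rehearsal & Vocals Rehearsal, Sectional Rehearsal & Woodwind Overdub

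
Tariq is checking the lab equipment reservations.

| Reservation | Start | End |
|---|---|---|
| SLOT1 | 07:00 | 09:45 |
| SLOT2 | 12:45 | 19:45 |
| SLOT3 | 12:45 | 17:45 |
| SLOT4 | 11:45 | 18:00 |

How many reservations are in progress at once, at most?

Walk through starts and ends in time order (an end at T is processed before a start at T):
07:00 start SLOT1 → 1
09:45 end SLOT1 → 0
11:45 start SLOT4 → 1
12:45 start SLOT2 → 2
12:45 start SLOT3 → 3
17:45 end SLOT3 → 2
18:00 end SLOT4 → 1
19:45 end SLOT2 → 0
Peak is 3, at 12:45 (SLOT2, SLOT3, SLOT4).

3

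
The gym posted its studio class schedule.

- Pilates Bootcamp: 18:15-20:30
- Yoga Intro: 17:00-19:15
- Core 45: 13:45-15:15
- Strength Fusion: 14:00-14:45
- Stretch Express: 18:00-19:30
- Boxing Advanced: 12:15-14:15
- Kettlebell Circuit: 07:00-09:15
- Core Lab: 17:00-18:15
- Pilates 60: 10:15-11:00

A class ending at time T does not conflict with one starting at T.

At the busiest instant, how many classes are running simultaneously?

3

Walk through starts and ends in time order (an end at T is processed before a start at T):
07:00 start Kettlebell Circuit → 1
09:15 end Kettlebell Circuit → 0
10:15 start Pilates 60 → 1
11:00 end Pilates 60 → 0
12:15 start Boxing Advanced → 1
13:45 start Core 45 → 2
14:00 start Strength Fusion → 3
14:15 end Boxing Advanced → 2
14:45 end Strength Fusion → 1
15:15 end Core 45 → 0
17:00 start Core Lab → 1
17:00 start Yoga Intro → 2
18:00 start Stretch Express → 3
18:15 end Core Lab → 2
18:15 start Pilates Bootcamp → 3
19:15 end Yoga Intro → 2
19:30 end Stretch Express → 1
20:30 end Pilates Bootcamp → 0
Peak is 3, at 14:00 (Boxing Advanced, Core 45, Strength Fusion).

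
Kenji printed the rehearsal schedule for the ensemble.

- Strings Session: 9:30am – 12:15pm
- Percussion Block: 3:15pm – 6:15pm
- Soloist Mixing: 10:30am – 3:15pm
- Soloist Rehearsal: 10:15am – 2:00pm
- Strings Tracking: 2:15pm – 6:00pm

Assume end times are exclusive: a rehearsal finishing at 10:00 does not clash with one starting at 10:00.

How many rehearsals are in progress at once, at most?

3

Sweep the timeline, counting +1 at each start and −1 at each end (ends before starts at a tie):
9:30am start Strings Session → 1
10:15am start Soloist Rehearsal → 2
10:30am start Soloist Mixing → 3
12:15pm end Strings Session → 2
2:00pm end Soloist Rehearsal → 1
2:15pm start Strings Tracking → 2
3:15pm end Soloist Mixing → 1
3:15pm start Percussion Block → 2
6:00pm end Strings Tracking → 1
6:15pm end Percussion Block → 0
Peak is 3, at 10:30am (Soloist Mixing, Soloist Rehearsal, Strings Session).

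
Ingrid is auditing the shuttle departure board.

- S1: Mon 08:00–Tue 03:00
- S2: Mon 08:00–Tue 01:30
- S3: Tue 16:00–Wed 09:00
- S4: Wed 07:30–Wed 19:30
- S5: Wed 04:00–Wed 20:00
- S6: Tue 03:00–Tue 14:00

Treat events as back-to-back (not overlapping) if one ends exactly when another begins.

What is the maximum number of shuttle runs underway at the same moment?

Sweep the timeline, counting +1 at each start and −1 at each end (ends before starts at a tie):
Mon 08:00 start S1 → 1
Mon 08:00 start S2 → 2
Tue 01:30 end S2 → 1
Tue 03:00 end S1 → 0
Tue 03:00 start S6 → 1
Tue 14:00 end S6 → 0
Tue 16:00 start S3 → 1
Wed 04:00 start S5 → 2
Wed 07:30 start S4 → 3
Wed 09:00 end S3 → 2
Wed 19:30 end S4 → 1
Wed 20:00 end S5 → 0
Peak is 3, at Wed 07:30 (S3, S4, S5).

3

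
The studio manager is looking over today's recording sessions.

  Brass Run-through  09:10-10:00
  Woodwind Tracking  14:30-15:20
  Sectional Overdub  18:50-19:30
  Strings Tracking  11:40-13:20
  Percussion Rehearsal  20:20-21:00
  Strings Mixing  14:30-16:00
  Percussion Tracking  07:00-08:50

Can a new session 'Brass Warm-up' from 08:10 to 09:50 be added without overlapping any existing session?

No — it overlaps Brass Run-through, Percussion Tracking

Percussion Tracking: starts 07:00 before Brass Warm-up ends 09:50, and ends 08:50 after Brass Warm-up starts 08:10 → overlap.
Brass Run-through: starts 09:10 before Brass Warm-up ends 09:50, and ends 10:00 after Brass Warm-up starts 08:10 → overlap.
Strings Tracking: starts 11:40 at or after Brass Warm-up ends 09:50 → clear.
Woodwind Tracking: starts 14:30 at or after Brass Warm-up ends 09:50 → clear.
Strings Mixing: starts 14:30 at or after Brass Warm-up ends 09:50 → clear.
Sectional Overdub: starts 18:50 at or after Brass Warm-up ends 09:50 → clear.
Percussion Rehearsal: starts 20:20 at or after Brass Warm-up ends 09:50 → clear.
Brass Warm-up overlaps Percussion Tracking, Brass Run-through.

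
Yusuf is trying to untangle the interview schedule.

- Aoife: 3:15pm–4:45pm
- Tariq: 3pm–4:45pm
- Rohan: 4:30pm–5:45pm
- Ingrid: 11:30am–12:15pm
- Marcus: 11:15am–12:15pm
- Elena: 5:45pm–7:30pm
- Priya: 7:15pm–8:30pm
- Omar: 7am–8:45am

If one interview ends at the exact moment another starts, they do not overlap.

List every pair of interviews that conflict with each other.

Aoife & Rohan, Aoife & Tariq, Elena & Priya, Ingrid & Marcus, Rohan & Tariq

Sorted by start: Omar, Marcus, Ingrid, Tariq, Aoife, Rohan, Elena, Priya.
Marcus starts after Omar ends, so Omar has no further overlaps.
Ingrid starts before Marcus ends → Marcus and Ingrid overlap.
Tariq starts after Marcus ends, so Marcus has no further overlaps.
Tariq starts after Ingrid ends, so Ingrid has no further overlaps.
Aoife starts before Tariq ends → Tariq and Aoife overlap.
Rohan starts before Tariq ends → Tariq and Rohan overlap.
Elena starts after Tariq ends, so Tariq has no further overlaps.
Rohan starts before Aoife ends → Aoife and Rohan overlap.
Elena starts after Aoife ends, so Aoife has no further overlaps.
Elena starts exactly when Rohan ends (back-to-back, no overlap), so Rohan has no further overlaps.
Priya starts before Elena ends → Elena and Priya overlap.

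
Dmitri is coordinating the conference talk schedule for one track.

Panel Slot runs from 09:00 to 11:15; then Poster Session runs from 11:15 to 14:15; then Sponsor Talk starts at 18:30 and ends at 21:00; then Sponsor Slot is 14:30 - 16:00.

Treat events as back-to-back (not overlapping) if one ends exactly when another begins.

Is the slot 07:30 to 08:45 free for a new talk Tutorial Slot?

Yes — the slot is free

Panel Slot: starts 09:00 at or after Tutorial Slot ends 08:45 → clear.
Poster Session: starts 11:15 at or after Tutorial Slot ends 08:45 → clear.
Sponsor Slot: starts 14:30 at or after Tutorial Slot ends 08:45 → clear.
Sponsor Talk: starts 18:30 at or after Tutorial Slot ends 08:45 → clear.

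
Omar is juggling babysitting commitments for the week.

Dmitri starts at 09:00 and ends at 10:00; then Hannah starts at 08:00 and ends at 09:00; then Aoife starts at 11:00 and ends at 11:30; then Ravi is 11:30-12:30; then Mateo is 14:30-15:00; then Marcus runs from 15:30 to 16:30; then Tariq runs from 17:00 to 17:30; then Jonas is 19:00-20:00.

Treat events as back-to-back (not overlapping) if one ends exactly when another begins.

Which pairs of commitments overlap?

no conflicts

Sorted by start: Hannah, Dmitri, Aoife, Ravi, Mateo, Marcus, Tariq, Jonas.
Dmitri starts exactly when Hannah ends (back-to-back, no overlap) — done with Hannah.
Aoife starts after Dmitri ends — done with Dmitri.
Ravi starts exactly when Aoife ends (back-to-back, no overlap) — done with Aoife.
Mateo starts after Ravi ends — done with Ravi.
Marcus starts after Mateo ends — done with Mateo.
Tariq starts after Marcus ends — done with Marcus.
Jonas starts after Tariq ends.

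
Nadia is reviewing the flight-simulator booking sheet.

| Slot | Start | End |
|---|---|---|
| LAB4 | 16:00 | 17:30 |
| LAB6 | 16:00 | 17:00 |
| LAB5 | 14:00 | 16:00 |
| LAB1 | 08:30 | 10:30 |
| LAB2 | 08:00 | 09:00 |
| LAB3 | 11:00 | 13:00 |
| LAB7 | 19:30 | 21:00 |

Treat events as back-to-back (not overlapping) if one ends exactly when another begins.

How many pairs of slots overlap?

2

Two intervals overlap when each starts before the other ends.
Sorted by start: LAB2, LAB1, LAB3, LAB5, LAB4, LAB6, LAB7.
LAB1 starts before LAB2 ends → LAB2 and LAB1 overlap.
LAB3 starts after LAB2 ends, so LAB2 has no further overlaps.
LAB3 starts after LAB1 ends, so LAB1 has no further overlaps.
LAB5 starts after LAB3 ends, so LAB3 has no further overlaps.
LAB4 starts exactly when LAB5 ends (back-to-back, no overlap), so LAB5 has no further overlaps.
LAB6 starts before LAB4 ends → LAB4 and LAB6 overlap.
LAB7 starts after LAB4 ends.
LAB7 starts after LAB6 ends.
Overlapping pairs: LAB1 & LAB2, LAB4 & LAB6 — 2 in total.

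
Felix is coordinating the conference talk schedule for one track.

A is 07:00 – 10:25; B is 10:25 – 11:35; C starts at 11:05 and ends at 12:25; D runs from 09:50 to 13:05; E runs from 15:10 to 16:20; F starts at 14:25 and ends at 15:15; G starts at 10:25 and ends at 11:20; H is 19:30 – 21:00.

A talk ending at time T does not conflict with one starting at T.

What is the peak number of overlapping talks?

Sort all start/end points and keep a running count:
07:00 start A → 1
09:50 start D → 2
10:25 end A → 1
10:25 start B → 2
10:25 start G → 3
11:05 start C → 4
11:20 end G → 3
11:35 end B → 2
12:25 end C → 1
13:05 end D → 0
14:25 start F → 1
15:10 start E → 2
15:15 end F → 1
16:20 end E → 0
19:30 start H → 1
21:00 end H → 0
Peak is 4, at 11:05 (B, C, D, G).

4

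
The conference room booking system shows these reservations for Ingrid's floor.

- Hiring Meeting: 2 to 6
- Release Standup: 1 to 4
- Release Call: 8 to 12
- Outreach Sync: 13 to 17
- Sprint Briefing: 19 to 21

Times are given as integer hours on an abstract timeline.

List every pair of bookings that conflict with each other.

Hiring Meeting & Release Standup

Sorted by start: Release Standup, Hiring Meeting, Release Call, Outreach Sync, Sprint Briefing.
Hiring Meeting starts before Release Standup ends → Release Standup and Hiring Meeting overlap.
Release Call starts after Release Standup ends; Release Standup is clear from here.
Release Call starts after Hiring Meeting ends; Hiring Meeting is clear from here.
Outreach Sync starts after Release Call ends; Release Call is clear from here.
Sprint Briefing starts after Outreach Sync ends.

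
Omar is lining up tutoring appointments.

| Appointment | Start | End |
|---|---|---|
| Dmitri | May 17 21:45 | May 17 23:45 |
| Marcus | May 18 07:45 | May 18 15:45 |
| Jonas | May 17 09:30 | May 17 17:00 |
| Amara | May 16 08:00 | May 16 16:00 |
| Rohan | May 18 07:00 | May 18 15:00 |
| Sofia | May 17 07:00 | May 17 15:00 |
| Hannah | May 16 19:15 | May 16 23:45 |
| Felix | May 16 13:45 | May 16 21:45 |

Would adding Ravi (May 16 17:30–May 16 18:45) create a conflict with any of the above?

Amara: ends May 16 16:00 at or before Ravi starts May 16 17:30 → clear.
Felix: starts May 16 13:45 before Ravi ends May 16 18:45, and ends May 16 21:45 after Ravi starts May 16 17:30 → overlap.
Hannah: starts May 16 19:15 at or after Ravi ends May 16 18:45 → clear.
Sofia: starts May 17 07:00 at or after Ravi ends May 16 18:45 → clear.
Jonas: starts May 17 09:30 at or after Ravi ends May 16 18:45 → clear.
Dmitri: starts May 17 21:45 at or after Ravi ends May 16 18:45 → clear.
Rohan: starts May 18 07:00 at or after Ravi ends May 16 18:45 → clear.
Marcus: starts May 18 07:45 at or after Ravi ends May 16 18:45 → clear.
Ravi overlaps Felix.

Yes — it overlaps Felix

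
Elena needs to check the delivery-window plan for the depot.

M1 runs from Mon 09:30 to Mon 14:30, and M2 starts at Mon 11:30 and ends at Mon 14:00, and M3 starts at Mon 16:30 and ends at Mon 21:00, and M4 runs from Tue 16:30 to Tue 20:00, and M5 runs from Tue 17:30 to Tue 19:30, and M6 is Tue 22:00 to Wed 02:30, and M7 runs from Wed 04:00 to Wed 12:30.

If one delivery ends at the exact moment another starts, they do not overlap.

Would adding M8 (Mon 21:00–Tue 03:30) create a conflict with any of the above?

No — it doesn't clash with anything

M1: ends Mon 14:30 at or before M8 starts Mon 21:00 → clear.
M2: ends Mon 14:00 at or before M8 starts Mon 21:00 → clear.
M3: ends Mon 21:00 at or before M8 starts Mon 21:00 → clear.
M4: starts Tue 16:30 at or after M8 ends Tue 03:30 → clear.
M5: starts Tue 17:30 at or after M8 ends Tue 03:30 → clear.
M6: starts Tue 22:00 at or after M8 ends Tue 03:30 → clear.
M7: starts Wed 04:00 at or after M8 ends Tue 03:30 → clear.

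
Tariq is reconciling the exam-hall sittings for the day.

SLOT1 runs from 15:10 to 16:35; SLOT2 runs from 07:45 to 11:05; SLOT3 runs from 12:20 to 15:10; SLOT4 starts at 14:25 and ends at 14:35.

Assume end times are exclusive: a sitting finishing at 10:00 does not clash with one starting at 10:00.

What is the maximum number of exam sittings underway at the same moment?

2

Sort all start/end points and keep a running count:
07:45 start SLOT2 → 1
11:05 end SLOT2 → 0
12:20 start SLOT3 → 1
14:25 start SLOT4 → 2
14:35 end SLOT4 → 1
15:10 end SLOT3 → 0
15:10 start SLOT1 → 1
16:35 end SLOT1 → 0
Peak is 2, at 14:25 (SLOT3, SLOT4).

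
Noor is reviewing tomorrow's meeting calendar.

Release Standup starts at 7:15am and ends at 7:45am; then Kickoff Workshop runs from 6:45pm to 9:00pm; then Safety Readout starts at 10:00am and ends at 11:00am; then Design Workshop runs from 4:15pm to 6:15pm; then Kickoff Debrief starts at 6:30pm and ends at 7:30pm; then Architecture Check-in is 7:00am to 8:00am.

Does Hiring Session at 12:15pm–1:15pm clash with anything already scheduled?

No — it doesn't clash with anything

Architecture Check-in: ends 8:00am at or before Hiring Session starts 12:15pm → clear.
Release Standup: ends 7:45am at or before Hiring Session starts 12:15pm → clear.
Safety Readout: ends 11:00am at or before Hiring Session starts 12:15pm → clear.
Design Workshop: starts 4:15pm at or after Hiring Session ends 1:15pm → clear.
Kickoff Debrief: starts 6:30pm at or after Hiring Session ends 1:15pm → clear.
Kickoff Workshop: starts 6:45pm at or after Hiring Session ends 1:15pm → clear.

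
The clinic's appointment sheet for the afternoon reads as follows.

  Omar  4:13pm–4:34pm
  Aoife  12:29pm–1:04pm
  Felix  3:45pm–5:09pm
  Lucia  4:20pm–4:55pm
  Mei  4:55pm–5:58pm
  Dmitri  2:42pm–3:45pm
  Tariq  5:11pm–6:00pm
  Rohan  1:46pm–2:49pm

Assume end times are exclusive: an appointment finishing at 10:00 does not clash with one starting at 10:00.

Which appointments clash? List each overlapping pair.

Sorted by start: Aoife, Rohan, Dmitri, Felix, Omar, Lucia, Mei, Tariq.
Rohan starts after Aoife ends; Aoife is clear from here.
Dmitri starts before Rohan ends → Rohan and Dmitri overlap.
Felix starts after Rohan ends; Rohan is clear from here.
Felix starts exactly when Dmitri ends (back-to-back, no overlap); Dmitri is clear from here.
Omar starts before Felix ends → Felix and Omar overlap.
Lucia starts before Felix ends → Felix and Lucia overlap.
Mei starts before Felix ends → Felix and Mei overlap.
Tariq starts after Felix ends.
Lucia starts before Omar ends → Omar and Lucia overlap.
Mei starts after Omar ends; Omar is clear from here.
Mei starts exactly when Lucia ends (back-to-back, no overlap); Lucia is clear from here.
Tariq starts before Mei ends → Mei and Tariq overlap.

Dmitri & Rohan, Felix & Lucia, Felix & Mei, Felix & Omar, Lucia & Omar, Mei & Tariq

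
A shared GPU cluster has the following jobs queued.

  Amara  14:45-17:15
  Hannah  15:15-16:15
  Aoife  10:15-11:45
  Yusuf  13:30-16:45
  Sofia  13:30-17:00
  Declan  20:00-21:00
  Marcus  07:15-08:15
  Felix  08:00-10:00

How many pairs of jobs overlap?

Two intervals overlap when each starts before the other ends.
Sorted by start: Marcus, Felix, Aoife, Sofia, Yusuf, Amara, Hannah, Declan.
Felix starts before Marcus ends → Marcus and Felix overlap.
Aoife starts after Marcus ends, so Marcus has no further overlaps.
Aoife starts after Felix ends, so Felix has no further overlaps.
Sofia starts after Aoife ends, so Aoife has no further overlaps.
Yusuf starts before Sofia ends → Sofia and Yusuf overlap.
Amara starts before Sofia ends → Sofia and Amara overlap.
Hannah starts before Sofia ends → Sofia and Hannah overlap.
Declan starts after Sofia ends.
Amara starts before Yusuf ends → Yusuf and Amara overlap.
Hannah starts before Yusuf ends → Yusuf and Hannah overlap.
Declan starts after Yusuf ends.
Hannah starts before Amara ends → Amara and Hannah overlap.
Declan starts after Amara ends.
Declan starts after Hannah ends.
Overlapping pairs: Amara & Hannah, Amara & Sofia, Amara & Yusuf, Felix & Marcus, Hannah & Sofia, Hannah & Yusuf, Sofia & Yusuf — 7 in total.

7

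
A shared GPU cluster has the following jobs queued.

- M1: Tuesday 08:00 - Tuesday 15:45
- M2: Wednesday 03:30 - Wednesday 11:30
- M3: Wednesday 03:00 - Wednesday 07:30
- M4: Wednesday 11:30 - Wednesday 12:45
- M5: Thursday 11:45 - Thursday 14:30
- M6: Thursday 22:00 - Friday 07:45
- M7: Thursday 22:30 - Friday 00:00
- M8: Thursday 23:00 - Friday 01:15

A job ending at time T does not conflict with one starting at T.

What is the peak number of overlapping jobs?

Sweep the timeline, counting +1 at each start and −1 at each end (ends before starts at a tie):
Tuesday 08:00 start M1 → 1
Tuesday 15:45 end M1 → 0
Wednesday 03:00 start M3 → 1
Wednesday 03:30 start M2 → 2
Wednesday 07:30 end M3 → 1
Wednesday 11:30 end M2 → 0
Wednesday 11:30 start M4 → 1
Wednesday 12:45 end M4 → 0
Thursday 11:45 start M5 → 1
Thursday 14:30 end M5 → 0
Thursday 22:00 start M6 → 1
Thursday 22:30 start M7 → 2
Thursday 23:00 start M8 → 3
Friday 00:00 end M7 → 2
Friday 01:15 end M8 → 1
Friday 07:45 end M6 → 0
Peak is 3, at Thursday 23:00 (M6, M7, M8).

3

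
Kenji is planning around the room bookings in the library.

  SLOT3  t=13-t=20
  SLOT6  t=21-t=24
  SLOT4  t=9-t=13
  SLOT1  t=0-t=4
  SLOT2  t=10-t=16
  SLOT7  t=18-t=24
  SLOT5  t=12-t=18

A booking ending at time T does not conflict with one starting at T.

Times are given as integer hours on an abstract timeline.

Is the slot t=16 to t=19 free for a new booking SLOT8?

No — it overlaps SLOT3, SLOT5, SLOT7

SLOT1: ends t=4 at or before SLOT8 starts t=16 → clear.
SLOT4: ends t=13 at or before SLOT8 starts t=16 → clear.
SLOT2: ends t=16 at or before SLOT8 starts t=16 → clear.
SLOT5: starts t=12 before SLOT8 ends t=19, and ends t=18 after SLOT8 starts t=16 → overlap.
SLOT3: starts t=13 before SLOT8 ends t=19, and ends t=20 after SLOT8 starts t=16 → overlap.
SLOT7: starts t=18 before SLOT8 ends t=19, and ends t=24 after SLOT8 starts t=16 → overlap.
SLOT6: starts t=21 at or after SLOT8 ends t=19 → clear.
SLOT8 overlaps SLOT3, SLOT5, SLOT7.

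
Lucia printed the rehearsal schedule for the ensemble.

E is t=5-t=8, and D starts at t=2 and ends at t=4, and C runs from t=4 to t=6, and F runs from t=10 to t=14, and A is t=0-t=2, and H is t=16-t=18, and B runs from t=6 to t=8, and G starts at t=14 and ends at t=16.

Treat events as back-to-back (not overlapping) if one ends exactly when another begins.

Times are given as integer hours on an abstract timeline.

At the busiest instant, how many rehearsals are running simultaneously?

Sweep the timeline, counting +1 at each start and −1 at each end (ends before starts at a tie):
t=0 start A → 1
t=2 end A → 0
t=2 start D → 1
t=4 end D → 0
t=4 start C → 1
t=5 start E → 2
t=6 end C → 1
t=6 start B → 2
t=8 end B → 1
t=8 end E → 0
t=10 start F → 1
t=14 end F → 0
t=14 start G → 1
t=16 end G → 0
t=16 start H → 1
t=18 end H → 0
Peak is 2, at t=5 (C, E).

2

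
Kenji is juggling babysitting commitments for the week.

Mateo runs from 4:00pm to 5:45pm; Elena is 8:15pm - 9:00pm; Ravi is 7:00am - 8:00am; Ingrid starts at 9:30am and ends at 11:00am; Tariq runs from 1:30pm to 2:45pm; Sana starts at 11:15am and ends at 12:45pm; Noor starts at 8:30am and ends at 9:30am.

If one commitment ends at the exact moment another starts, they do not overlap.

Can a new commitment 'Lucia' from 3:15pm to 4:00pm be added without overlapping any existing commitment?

Yes — the slot is free

Ravi: ends 8:00am at or before Lucia starts 3:15pm → clear.
Noor: ends 9:30am at or before Lucia starts 3:15pm → clear.
Ingrid: ends 11:00am at or before Lucia starts 3:15pm → clear.
Sana: ends 12:45pm at or before Lucia starts 3:15pm → clear.
Tariq: ends 2:45pm at or before Lucia starts 3:15pm → clear.
Mateo: starts 4:00pm at or after Lucia ends 4:00pm → clear.
Elena: starts 8:15pm at or after Lucia ends 4:00pm → clear.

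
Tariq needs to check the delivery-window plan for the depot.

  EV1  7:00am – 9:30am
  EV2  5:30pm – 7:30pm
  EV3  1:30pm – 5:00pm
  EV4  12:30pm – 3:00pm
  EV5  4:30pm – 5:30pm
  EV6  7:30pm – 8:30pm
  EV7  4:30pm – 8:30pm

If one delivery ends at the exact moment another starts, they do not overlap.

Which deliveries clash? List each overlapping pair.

Check each pair: they overlap iff neither finishes before the other starts.
Sorted by start: EV1, EV4, EV3, EV5, EV7, EV2, EV6.
EV4 starts after EV1 ends, so nothing later overlaps EV1 either.
EV3 starts before EV4 ends → EV4 and EV3 overlap.
EV5 starts after EV4 ends, so nothing later overlaps EV4 either.
EV5 starts before EV3 ends → EV3 and EV5 overlap.
EV7 starts before EV3 ends → EV3 and EV7 overlap.
EV2 starts after EV3 ends, so nothing later overlaps EV3 either.
EV7 starts before EV5 ends → EV5 and EV7 overlap.
EV2 starts exactly when EV5 ends (back-to-back, no overlap), so nothing later overlaps EV5 either.
EV2 starts before EV7 ends → EV7 and EV2 overlap.
EV6 starts before EV7 ends → EV7 and EV6 overlap.
EV6 starts exactly when EV2 ends (back-to-back, no overlap).

EV2 & EV7, EV3 & EV4, EV3 & EV5, EV3 & EV7, EV5 & EV7, EV6 & EV7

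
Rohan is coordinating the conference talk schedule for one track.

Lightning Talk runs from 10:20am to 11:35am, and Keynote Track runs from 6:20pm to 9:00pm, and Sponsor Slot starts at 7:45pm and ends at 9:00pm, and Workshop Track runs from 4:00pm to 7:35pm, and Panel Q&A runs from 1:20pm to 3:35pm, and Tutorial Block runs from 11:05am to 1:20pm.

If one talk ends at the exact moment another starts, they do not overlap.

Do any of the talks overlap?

Yes

Sorted by start: Lightning Talk, Tutorial Block, Panel Q&A, Workshop Track, Keynote Track, Sponsor Slot.
Tutorial Block starts before Lightning Talk ends → Lightning Talk and Tutorial Block overlap.
That's a conflict, so the schedule is not conflict-free.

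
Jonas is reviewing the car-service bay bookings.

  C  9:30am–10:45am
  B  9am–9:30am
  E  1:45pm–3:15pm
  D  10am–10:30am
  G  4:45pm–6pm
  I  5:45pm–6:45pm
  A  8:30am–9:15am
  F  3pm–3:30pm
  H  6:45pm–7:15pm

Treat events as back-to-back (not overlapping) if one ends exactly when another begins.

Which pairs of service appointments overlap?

A & B, C & D, E & F, G & I

Sorted by start: A, B, C, D, E, F, G, I, H.
B starts before A ends → A and B overlap.
C starts after A ends — done with A.
C starts exactly when B ends (back-to-back, no overlap) — done with B.
D starts before C ends → C and D overlap.
E starts after C ends — done with C.
E starts after D ends — done with D.
F starts before E ends → E and F overlap.
G starts after E ends — done with E.
G starts after F ends — done with F.
I starts before G ends → G and I overlap.
H starts after G ends.
H starts exactly when I ends (back-to-back, no overlap).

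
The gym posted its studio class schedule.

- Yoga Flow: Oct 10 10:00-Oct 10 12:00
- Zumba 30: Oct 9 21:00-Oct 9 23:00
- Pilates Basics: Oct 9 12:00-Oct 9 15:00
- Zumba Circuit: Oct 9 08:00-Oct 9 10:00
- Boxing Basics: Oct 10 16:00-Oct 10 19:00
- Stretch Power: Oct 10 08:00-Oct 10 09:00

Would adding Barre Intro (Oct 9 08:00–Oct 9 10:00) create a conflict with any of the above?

Yes — it overlaps Zumba Circuit

Zumba Circuit: starts Oct 9 08:00 before Barre Intro ends Oct 9 10:00, and ends Oct 9 10:00 after Barre Intro starts Oct 9 08:00 → overlap.
Pilates Basics: starts Oct 9 12:00 at or after Barre Intro ends Oct 9 10:00 → clear.
Zumba 30: starts Oct 9 21:00 at or after Barre Intro ends Oct 9 10:00 → clear.
Stretch Power: starts Oct 10 08:00 at or after Barre Intro ends Oct 9 10:00 → clear.
Yoga Flow: starts Oct 10 10:00 at or after Barre Intro ends Oct 9 10:00 → clear.
Boxing Basics: starts Oct 10 16:00 at or after Barre Intro ends Oct 9 10:00 → clear.
Barre Intro overlaps Zumba Circuit.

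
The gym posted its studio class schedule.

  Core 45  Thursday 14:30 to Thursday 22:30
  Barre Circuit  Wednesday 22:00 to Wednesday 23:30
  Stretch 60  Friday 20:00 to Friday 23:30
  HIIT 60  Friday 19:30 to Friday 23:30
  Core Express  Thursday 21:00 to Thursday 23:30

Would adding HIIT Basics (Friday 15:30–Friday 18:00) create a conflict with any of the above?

Barre Circuit: ends Wednesday 23:30 at or before HIIT Basics starts Friday 15:30 → clear.
Core 45: ends Thursday 22:30 at or before HIIT Basics starts Friday 15:30 → clear.
Core Express: ends Thursday 23:30 at or before HIIT Basics starts Friday 15:30 → clear.
HIIT 60: starts Friday 19:30 at or after HIIT Basics ends Friday 18:00 → clear.
Stretch 60: starts Friday 20:00 at or after HIIT Basics ends Friday 18:00 → clear.

No — it doesn't clash with anything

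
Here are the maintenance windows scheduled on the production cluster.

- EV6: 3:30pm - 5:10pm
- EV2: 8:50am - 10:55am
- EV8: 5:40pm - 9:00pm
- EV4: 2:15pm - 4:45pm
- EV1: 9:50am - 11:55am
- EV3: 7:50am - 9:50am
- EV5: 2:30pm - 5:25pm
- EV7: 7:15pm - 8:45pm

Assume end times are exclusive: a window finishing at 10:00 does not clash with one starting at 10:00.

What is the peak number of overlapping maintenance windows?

Sort all start/end points and keep a running count:
7:50am start EV3 → 1
8:50am start EV2 → 2
9:50am end EV3 → 1
9:50am start EV1 → 2
10:55am end EV2 → 1
11:55am end EV1 → 0
2:15pm start EV4 → 1
2:30pm start EV5 → 2
3:30pm start EV6 → 3
4:45pm end EV4 → 2
5:10pm end EV6 → 1
5:25pm end EV5 → 0
5:40pm start EV8 → 1
7:15pm start EV7 → 2
8:45pm end EV7 → 1
9:00pm end EV8 → 0
Peak is 3, at 3:30pm (EV4, EV5, EV6).

3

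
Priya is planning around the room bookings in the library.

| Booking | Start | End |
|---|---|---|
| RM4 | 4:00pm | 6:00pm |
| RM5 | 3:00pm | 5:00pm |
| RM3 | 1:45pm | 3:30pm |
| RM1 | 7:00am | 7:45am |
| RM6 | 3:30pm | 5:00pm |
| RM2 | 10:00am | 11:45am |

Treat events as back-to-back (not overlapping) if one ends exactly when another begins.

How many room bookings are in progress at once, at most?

3

Sweep the timeline, counting +1 at each start and −1 at each end (ends before starts at a tie):
7:00am start RM1 → 1
7:45am end RM1 → 0
10:00am start RM2 → 1
11:45am end RM2 → 0
1:45pm start RM3 → 1
3:00pm start RM5 → 2
3:30pm end RM3 → 1
3:30pm start RM6 → 2
4:00pm start RM4 → 3
5:00pm end RM5 → 2
5:00pm end RM6 → 1
6:00pm end RM4 → 0
Peak is 3, at 4:00pm (RM4, RM5, RM6).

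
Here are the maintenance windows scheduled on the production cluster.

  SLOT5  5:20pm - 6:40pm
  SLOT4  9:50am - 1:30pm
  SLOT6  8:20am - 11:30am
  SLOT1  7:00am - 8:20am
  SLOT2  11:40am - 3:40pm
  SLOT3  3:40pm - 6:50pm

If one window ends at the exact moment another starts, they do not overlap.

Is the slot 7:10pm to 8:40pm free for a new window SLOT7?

Yes — the slot is free

SLOT1: ends 8:20am at or before SLOT7 starts 7:10pm → clear.
SLOT6: ends 11:30am at or before SLOT7 starts 7:10pm → clear.
SLOT4: ends 1:30pm at or before SLOT7 starts 7:10pm → clear.
SLOT2: ends 3:40pm at or before SLOT7 starts 7:10pm → clear.
SLOT3: ends 6:50pm at or before SLOT7 starts 7:10pm → clear.
SLOT5: ends 6:40pm at or before SLOT7 starts 7:10pm → clear.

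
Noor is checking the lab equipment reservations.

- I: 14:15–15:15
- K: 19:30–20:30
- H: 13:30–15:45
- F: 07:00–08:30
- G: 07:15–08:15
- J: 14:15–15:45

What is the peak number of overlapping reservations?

Sort all start/end points and keep a running count:
07:00 start F → 1
07:15 start G → 2
08:15 end G → 1
08:30 end F → 0
13:30 start H → 1
14:15 start I → 2
14:15 start J → 3
15:15 end I → 2
15:45 end H → 1
15:45 end J → 0
19:30 start K → 1
20:30 end K → 0
Peak is 3, at 14:15 (H, I, J).

3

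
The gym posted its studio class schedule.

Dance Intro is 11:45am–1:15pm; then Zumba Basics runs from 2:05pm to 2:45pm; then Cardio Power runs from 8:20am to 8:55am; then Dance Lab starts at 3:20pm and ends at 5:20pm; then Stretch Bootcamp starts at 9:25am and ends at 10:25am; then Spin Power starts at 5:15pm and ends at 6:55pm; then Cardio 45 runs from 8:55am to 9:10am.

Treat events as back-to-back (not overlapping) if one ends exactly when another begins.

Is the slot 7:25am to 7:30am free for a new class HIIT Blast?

Cardio Power: starts 8:20am at or after HIIT Blast ends 7:30am → clear.
Cardio 45: starts 8:55am at or after HIIT Blast ends 7:30am → clear.
Stretch Bootcamp: starts 9:25am at or after HIIT Blast ends 7:30am → clear.
Dance Intro: starts 11:45am at or after HIIT Blast ends 7:30am → clear.
Zumba Basics: starts 2:05pm at or after HIIT Blast ends 7:30am → clear.
Dance Lab: starts 3:20pm at or after HIIT Blast ends 7:30am → clear.
Spin Power: starts 5:15pm at or after HIIT Blast ends 7:30am → clear.

Yes — the slot is free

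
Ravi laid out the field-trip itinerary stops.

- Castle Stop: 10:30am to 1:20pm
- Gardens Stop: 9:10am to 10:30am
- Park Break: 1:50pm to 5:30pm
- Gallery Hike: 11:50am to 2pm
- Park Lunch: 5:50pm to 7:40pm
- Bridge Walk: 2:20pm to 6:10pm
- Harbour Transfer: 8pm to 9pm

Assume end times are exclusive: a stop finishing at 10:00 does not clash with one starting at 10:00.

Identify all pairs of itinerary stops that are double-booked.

Bridge Walk & Park Break, Bridge Walk & Park Lunch, Castle Stop & Gallery Hike, Gallery Hike & Park Break

Check each pair: they overlap iff neither finishes before the other starts.
Sorted by start: Gardens Stop, Castle Stop, Gallery Hike, Park Break, Bridge Walk, Park Lunch, Harbour Transfer.
Castle Stop starts exactly when Gardens Stop ends (back-to-back, no overlap) — done with Gardens Stop.
Gallery Hike starts before Castle Stop ends → Castle Stop and Gallery Hike overlap.
Park Break starts after Castle Stop ends — done with Castle Stop.
Park Break starts before Gallery Hike ends → Gallery Hike and Park Break overlap.
Bridge Walk starts after Gallery Hike ends — done with Gallery Hike.
Bridge Walk starts before Park Break ends → Park Break and Bridge Walk overlap.
Park Lunch starts after Park Break ends — done with Park Break.
Park Lunch starts before Bridge Walk ends → Bridge Walk and Park Lunch overlap.
Harbour Transfer starts after Bridge Walk ends.
Harbour Transfer starts after Park Lunch ends.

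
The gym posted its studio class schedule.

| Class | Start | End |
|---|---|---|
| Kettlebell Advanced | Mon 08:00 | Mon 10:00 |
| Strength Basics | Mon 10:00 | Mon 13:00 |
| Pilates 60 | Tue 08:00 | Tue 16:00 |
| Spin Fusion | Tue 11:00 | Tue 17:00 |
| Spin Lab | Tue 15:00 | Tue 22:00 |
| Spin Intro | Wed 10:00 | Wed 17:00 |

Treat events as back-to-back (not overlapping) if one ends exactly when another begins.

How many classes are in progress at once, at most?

Sort all start/end points and keep a running count:
Mon 08:00 start Kettlebell Advanced → 1
Mon 10:00 end Kettlebell Advanced → 0
Mon 10:00 start Strength Basics → 1
Mon 13:00 end Strength Basics → 0
Tue 08:00 start Pilates 60 → 1
Tue 11:00 start Spin Fusion → 2
Tue 15:00 start Spin Lab → 3
Tue 16:00 end Pilates 60 → 2
Tue 17:00 end Spin Fusion → 1
Tue 22:00 end Spin Lab → 0
Wed 10:00 start Spin Intro → 1
Wed 17:00 end Spin Intro → 0
Peak is 3, at Tue 15:00 (Pilates 60, Spin Fusion, Spin Lab).

3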